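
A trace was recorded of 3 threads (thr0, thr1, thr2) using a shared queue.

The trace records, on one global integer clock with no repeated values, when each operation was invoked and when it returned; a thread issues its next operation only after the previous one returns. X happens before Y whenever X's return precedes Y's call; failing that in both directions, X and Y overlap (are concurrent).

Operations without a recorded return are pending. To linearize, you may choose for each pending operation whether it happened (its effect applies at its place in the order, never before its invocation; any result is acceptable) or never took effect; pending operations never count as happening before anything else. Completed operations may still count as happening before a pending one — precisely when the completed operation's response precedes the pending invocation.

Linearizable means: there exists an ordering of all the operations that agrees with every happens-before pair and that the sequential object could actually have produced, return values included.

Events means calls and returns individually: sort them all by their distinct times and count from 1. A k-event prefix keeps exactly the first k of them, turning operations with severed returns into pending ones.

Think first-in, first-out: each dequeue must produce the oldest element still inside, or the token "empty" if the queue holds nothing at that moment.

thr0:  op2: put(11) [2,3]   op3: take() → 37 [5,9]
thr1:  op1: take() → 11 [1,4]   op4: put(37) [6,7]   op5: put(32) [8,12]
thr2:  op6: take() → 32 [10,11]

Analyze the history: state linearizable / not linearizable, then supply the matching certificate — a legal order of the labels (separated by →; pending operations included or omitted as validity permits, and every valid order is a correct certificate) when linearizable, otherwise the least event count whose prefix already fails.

after step 1 (op2 put(11)): queue <11>
after step 2 (op1 take() → 11): queue <>
after step 3 (op4 put(37)): queue <37>
after step 4 (op3 take() → 37): queue <>
after step 5 (op5 put(32)): queue <32>
after step 6 (op6 take() → 32): queue <>

linearizable — witness: op2 → op1 → op4 → op3 → op5 → op6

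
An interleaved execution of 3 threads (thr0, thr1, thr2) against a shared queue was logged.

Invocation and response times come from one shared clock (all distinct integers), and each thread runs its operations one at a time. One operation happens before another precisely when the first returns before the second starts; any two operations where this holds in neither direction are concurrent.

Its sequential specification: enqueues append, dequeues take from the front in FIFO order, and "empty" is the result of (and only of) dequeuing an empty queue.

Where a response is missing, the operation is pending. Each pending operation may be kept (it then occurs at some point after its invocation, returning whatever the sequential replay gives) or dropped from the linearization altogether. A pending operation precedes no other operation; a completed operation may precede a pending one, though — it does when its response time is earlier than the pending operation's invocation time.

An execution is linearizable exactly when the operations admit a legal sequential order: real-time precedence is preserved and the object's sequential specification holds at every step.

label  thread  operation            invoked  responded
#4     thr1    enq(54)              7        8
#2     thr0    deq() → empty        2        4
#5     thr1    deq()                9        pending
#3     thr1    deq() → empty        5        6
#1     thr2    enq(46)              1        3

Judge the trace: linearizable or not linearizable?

not linearizable

through event 5 a valid linearization exists; event 6 (#3 responding at time 6) ends that
checked exhaustively: 2 real-time-consistent orders of 3 completed operations, zero legal queue replays
take #1, #2, #3: step 2 already fails, because #2 deq() → empty cannot occur there
take #2, #1, #3: step 3 already fails, because #3 deq() → empty cannot occur there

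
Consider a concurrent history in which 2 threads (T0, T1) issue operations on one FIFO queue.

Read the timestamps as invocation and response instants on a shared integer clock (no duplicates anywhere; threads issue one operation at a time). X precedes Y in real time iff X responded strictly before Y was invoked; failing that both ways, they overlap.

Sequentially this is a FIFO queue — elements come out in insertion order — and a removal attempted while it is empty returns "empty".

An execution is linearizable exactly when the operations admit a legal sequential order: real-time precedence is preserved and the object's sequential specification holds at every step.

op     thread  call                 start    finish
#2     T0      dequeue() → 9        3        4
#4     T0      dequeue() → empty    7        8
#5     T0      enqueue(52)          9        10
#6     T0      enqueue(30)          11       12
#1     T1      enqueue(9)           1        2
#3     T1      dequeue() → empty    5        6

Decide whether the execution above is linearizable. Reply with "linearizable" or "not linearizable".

linearizable

a witness: #1, #2, #3, #4, #5, #6
step 1: #1 enqueue(9) — queue <9>
step 2: #2 dequeue() → 9 — queue <>
step 3: #3 dequeue() → empty — queue <>
step 4: #4 dequeue() → empty — queue <>
step 5: #5 enqueue(52) — queue <52>
step 6: #6 enqueue(30) — queue <52,30>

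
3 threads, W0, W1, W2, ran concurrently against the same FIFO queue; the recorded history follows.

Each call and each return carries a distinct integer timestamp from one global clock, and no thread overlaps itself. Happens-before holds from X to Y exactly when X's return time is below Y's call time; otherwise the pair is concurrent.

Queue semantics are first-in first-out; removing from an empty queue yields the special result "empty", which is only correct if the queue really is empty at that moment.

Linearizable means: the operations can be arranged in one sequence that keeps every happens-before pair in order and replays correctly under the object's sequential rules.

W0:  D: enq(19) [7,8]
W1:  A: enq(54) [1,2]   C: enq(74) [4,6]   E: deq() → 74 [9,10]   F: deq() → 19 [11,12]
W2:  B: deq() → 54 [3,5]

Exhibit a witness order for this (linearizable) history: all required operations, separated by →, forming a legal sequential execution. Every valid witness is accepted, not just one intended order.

A → B → C → D → E → F

after step 1 (A enq(54)): queue <54>
after step 2 (B deq() → 54): queue <>
after step 3 (C enq(74)): queue <74>
after step 4 (D enq(19)): queue <74,19>
after step 5 (E deq() → 74): queue <19>
after step 6 (F deq() → 19): queue <>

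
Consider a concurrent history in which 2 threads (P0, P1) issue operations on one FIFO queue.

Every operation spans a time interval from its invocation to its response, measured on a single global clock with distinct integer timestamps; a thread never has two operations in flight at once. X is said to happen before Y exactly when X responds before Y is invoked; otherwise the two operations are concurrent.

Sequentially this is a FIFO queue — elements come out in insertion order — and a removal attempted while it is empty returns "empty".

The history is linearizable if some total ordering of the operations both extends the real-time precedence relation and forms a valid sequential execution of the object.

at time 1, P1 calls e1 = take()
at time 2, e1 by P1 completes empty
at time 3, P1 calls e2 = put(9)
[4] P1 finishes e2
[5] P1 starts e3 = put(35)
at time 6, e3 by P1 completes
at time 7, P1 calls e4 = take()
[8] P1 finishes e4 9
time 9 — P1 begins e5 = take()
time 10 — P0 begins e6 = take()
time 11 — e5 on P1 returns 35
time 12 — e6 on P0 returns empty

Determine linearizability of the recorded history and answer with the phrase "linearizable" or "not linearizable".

one valid linearization: e1, e2, e3, e4, e5, e6
step 1: e1 take() → empty — queue <>
step 2: e2 put(9) — queue <9>
step 3: e3 put(35) — queue <9,35>
step 4: e4 take() → 9 — queue <35>
step 5: e5 take() → 35 — queue <>
step 6: e6 take() → empty — queue <>

linearizable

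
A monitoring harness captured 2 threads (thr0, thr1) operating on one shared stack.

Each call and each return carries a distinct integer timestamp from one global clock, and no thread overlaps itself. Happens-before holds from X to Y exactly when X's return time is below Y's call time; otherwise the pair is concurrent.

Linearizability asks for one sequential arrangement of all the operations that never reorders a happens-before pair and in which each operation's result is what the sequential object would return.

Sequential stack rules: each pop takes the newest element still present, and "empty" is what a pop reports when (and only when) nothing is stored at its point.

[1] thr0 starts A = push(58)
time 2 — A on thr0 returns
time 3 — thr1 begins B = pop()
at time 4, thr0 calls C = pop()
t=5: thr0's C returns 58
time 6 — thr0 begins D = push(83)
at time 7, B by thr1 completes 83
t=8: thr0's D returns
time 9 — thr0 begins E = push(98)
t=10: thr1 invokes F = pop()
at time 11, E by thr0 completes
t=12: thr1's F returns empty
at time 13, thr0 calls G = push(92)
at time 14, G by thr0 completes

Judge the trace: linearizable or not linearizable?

linearizable

witness order: A, C, D, B, F, E, G
after step 1 (A push(58)): stack <58>
after step 2 (C pop() → 58): stack <>
after step 3 (D push(83)): stack <83>
after step 4 (B pop() → 83): stack <>
after step 5 (F pop() → empty): stack <>
after step 6 (E push(98)): stack <98>
after step 7 (G push(92)): stack <98,92>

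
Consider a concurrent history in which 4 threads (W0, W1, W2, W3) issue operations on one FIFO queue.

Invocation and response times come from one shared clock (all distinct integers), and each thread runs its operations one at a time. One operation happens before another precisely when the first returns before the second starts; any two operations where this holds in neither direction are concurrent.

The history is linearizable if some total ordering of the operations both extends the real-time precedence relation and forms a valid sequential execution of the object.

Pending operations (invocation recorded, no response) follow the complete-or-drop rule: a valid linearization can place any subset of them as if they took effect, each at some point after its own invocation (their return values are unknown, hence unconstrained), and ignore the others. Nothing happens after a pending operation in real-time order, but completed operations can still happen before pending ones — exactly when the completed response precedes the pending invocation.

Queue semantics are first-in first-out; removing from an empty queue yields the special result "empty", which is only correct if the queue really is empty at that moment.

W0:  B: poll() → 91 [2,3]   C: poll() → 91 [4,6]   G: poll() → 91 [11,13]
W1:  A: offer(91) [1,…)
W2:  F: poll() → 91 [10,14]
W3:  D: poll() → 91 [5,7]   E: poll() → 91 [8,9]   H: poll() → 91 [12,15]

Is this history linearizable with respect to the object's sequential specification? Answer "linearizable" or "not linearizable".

not linearizable

events 1..5 are fine; event 6 — the response of C at time 6 — makes the prefix non-linearizable
exhaustive check: the 2 completed FIFO queue ops admit one real-time order; illegal
including or dropping the 2 pending operations (A, D) in any combination fails
sample order B, C (pending dropped) stalls at step 1 — B poll() → 91 has no legal effect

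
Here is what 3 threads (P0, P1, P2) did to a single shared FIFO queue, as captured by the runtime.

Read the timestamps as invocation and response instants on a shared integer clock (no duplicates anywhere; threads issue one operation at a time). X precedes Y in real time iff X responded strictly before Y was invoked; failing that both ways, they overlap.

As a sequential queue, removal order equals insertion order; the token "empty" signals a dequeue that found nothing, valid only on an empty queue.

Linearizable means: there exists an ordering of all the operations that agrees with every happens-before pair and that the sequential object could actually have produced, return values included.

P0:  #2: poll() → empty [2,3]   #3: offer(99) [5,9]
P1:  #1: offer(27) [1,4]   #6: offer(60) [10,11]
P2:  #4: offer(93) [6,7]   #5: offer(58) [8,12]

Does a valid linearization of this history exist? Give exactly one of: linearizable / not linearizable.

linearizable

witness order: #2, #1, #3, #4, #5, #6
step 1: #2 poll() → empty — queue <>
step 2: #1 offer(27) — queue <27>
step 3: #3 offer(99) — queue <27,99>
step 4: #4 offer(93) — queue <27,99,93>
step 5: #5 offer(58) — queue <27,99,93,58>
step 6: #6 offer(60) — queue <27,99,93,58,60>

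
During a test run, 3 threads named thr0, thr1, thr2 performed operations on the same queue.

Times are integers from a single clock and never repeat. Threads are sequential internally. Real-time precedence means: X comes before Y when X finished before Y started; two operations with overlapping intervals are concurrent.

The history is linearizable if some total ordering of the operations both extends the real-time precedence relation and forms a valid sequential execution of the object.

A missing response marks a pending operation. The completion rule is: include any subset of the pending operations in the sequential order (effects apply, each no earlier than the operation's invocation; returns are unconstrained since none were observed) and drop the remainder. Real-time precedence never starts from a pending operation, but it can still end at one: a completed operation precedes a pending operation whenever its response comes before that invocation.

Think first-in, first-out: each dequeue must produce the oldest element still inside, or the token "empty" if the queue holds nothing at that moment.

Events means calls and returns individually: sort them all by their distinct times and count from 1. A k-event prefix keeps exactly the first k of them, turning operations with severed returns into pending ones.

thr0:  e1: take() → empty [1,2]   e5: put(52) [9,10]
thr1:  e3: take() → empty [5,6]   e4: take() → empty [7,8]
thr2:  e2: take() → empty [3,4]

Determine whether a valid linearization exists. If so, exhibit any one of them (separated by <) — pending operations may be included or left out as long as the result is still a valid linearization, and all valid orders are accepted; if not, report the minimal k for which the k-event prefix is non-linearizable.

linearizable — witness: e1 < e2 < e3 < e4 < e5

after step 1 (e1 take() → empty): queue <>
after step 2 (e2 take() → empty): queue <>
after step 3 (e3 take() → empty): queue <>
after step 4 (e4 take() → empty): queue <>
after step 5 (e5 put(52)): queue <52>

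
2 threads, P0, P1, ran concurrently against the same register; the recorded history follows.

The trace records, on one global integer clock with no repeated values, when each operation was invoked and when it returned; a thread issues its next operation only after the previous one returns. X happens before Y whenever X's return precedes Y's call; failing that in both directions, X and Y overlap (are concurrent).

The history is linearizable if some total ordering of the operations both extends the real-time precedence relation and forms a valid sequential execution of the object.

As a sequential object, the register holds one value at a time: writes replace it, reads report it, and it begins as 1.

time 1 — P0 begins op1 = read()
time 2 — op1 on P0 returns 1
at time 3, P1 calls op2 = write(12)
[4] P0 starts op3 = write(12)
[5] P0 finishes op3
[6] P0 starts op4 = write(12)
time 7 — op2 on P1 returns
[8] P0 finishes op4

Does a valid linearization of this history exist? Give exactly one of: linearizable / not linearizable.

a witness: op1, op2, op3, op4
step 1: op1 read() → 1 — value 1
step 2: op2 write(12) — value 12
step 3: op3 write(12) — value 12
step 4: op4 write(12) — value 12

linearizable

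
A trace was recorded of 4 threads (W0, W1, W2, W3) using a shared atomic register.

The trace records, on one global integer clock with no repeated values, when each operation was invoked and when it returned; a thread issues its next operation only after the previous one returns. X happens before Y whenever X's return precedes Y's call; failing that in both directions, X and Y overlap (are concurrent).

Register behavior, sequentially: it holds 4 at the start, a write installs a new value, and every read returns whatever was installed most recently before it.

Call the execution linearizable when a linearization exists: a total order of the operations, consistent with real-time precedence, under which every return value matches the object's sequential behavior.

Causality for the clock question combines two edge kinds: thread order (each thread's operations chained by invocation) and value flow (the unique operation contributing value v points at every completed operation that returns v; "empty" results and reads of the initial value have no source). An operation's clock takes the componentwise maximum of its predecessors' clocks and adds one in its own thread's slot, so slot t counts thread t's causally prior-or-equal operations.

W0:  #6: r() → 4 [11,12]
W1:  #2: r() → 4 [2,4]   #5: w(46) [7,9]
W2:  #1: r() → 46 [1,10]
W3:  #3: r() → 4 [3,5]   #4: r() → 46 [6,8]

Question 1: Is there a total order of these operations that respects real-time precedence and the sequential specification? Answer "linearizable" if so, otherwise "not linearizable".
already the first 12 events (up to #6's response at time 12) admit no linearization; the first 11 still do
all 20 real-time-respecting orders fail — 6 completed atomic register operations, no legal replay
e.g. #1, #2, #3, #4, #5, #6: illegal at step 1, since #1 r() → 46 cannot apply there
e.g. #1, #2, #3, #5, #4, #6: illegal at step 1, since #1 r() → 46 cannot apply there

not linearizable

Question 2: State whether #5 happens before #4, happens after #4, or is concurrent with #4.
Answer: concurrent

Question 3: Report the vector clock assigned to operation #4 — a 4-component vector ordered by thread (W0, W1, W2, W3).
Answer: (0, 2, 0, 2)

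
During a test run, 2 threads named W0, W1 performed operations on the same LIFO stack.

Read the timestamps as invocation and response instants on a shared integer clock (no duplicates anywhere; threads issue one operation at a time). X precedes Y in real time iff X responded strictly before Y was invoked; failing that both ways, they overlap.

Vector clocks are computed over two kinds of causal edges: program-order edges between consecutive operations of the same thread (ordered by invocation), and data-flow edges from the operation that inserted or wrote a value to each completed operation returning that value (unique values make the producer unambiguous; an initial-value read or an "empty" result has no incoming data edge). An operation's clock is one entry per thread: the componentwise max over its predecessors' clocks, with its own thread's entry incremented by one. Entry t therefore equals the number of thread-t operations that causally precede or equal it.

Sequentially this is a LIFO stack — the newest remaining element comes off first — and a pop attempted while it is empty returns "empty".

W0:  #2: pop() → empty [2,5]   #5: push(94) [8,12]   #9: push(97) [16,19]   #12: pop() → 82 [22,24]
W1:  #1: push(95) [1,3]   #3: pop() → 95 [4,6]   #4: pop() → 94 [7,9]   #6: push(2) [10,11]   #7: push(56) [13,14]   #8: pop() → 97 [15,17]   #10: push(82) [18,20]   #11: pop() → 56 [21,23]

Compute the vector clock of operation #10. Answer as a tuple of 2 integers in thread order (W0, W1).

invoked at 1, #1 has no predecessors; its own W1 bump gives (0, 1)
invoked at 2, #2 has no predecessors; its own W0 bump gives (1, 0)
from VC(#1)=(0, 1), #3 (invoked 4) maxes components and bumps W1 → (0, 2)
from VC(#2)=(1, 0), #5 (invoked 8) maxes components and bumps W0 → (2, 0)
from VC(#5)=(2, 0), #9 (invoked 16) maxes components and bumps W0 → (3, 0)
from VC(#3)=(0, 2), VC(#5)=(2, 0), #4 (invoked 7) maxes components and bumps W1 → (2, 3)
from VC(#4)=(2, 3), #6 (invoked 10) maxes components and bumps W1 → (2, 4)
from VC(#6)=(2, 4), #7 (invoked 13) maxes components and bumps W1 → (2, 5)
from VC(#7)=(2, 5), VC(#9)=(3, 0), #8 (invoked 15) maxes components and bumps W1 → (3, 6)
from VC(#8)=(3, 6), #10 (invoked 18) maxes components and bumps W1 → (3, 7)
from VC(#7)=(2, 5), VC(#10)=(3, 7), #11 (invoked 21) maxes components and bumps W1 → (3, 8)
from VC(#9)=(3, 0), VC(#10)=(3, 7), #12 (invoked 22) maxes components and bumps W0 → (4, 7)
target: VC(#10) = (3, 7)

(3, 7)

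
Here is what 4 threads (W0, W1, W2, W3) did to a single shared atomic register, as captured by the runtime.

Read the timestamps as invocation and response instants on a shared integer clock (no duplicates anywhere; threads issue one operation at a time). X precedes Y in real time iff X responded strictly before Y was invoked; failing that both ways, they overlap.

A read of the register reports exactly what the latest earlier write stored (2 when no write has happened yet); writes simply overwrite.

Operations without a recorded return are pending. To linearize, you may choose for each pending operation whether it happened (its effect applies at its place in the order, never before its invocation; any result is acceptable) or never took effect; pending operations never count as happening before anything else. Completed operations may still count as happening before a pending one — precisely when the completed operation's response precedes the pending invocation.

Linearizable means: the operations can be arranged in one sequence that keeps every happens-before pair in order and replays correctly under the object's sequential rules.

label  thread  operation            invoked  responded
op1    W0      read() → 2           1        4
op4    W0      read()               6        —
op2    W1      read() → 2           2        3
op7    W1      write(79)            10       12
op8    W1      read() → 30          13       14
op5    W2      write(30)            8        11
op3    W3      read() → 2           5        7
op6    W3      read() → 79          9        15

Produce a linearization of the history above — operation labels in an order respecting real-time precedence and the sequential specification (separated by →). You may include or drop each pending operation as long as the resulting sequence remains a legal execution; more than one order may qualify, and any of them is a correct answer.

after step 1 (op1 read() → 2): value 2
after step 2 (op2 read() → 2): value 2
after step 3 (op3 read() → 2): value 2
after step 4 (op4 read() (pending, included)): value 2
after step 5 (op7 write(79)): value 79
after step 6 (op6 read() → 79): value 79
after step 7 (op5 write(30)): value 30
after step 8 (op8 read() → 30): value 30

op1 → op2 → op3 → op4 → op7 → op6 → op5 → op8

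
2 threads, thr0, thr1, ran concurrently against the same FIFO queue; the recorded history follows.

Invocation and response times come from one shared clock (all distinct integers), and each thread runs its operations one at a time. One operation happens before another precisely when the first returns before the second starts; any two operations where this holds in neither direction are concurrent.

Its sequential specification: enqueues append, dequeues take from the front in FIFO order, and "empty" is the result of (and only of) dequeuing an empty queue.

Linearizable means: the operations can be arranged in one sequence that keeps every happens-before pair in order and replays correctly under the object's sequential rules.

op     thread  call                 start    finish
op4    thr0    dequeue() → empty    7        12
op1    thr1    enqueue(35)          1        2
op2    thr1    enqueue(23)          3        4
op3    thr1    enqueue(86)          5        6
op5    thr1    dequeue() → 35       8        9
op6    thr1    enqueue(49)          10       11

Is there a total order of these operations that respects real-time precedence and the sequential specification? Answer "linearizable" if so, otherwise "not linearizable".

the violation lands at event 12, op4's response at time 12: events 1..11 linearize, events 1..12 do not
every one of the 3 real-time-consistent orders over 6 completed FIFO queue ops fails the sequential spec
sample order op1, op2, op3, op4, op5, op6 stalls at step 4 — op4 dequeue() → empty has no legal effect
sample order op1, op2, op3, op5, op4, op6 stalls at step 5 — op4 dequeue() → empty has no legal effect

not linearizable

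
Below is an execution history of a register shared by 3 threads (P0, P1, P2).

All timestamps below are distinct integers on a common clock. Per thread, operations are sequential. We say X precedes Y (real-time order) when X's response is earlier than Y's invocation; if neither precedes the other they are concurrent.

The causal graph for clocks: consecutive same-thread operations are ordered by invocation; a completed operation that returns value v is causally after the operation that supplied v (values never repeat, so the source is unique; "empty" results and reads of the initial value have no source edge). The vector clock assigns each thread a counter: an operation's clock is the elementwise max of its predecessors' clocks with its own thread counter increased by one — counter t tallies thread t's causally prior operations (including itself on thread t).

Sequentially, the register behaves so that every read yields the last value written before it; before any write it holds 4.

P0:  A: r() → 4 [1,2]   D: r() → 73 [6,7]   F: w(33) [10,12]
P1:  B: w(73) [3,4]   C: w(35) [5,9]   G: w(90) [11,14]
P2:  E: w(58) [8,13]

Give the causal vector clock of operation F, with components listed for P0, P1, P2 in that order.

(3, 1, 0)

E, invoked 8, has no incoming edges; only P2's bump applies → (0, 0, 1)
B, invoked 3, has no incoming edges; only P1's bump applies → (0, 1, 0)
A, invoked 1, has no incoming edges; only P0's bump applies → (1, 0, 0)
merge at C (invoked 5): VC(B)=(0, 1, 0), own-thread bump on P1 → (0, 2, 0)
merge at G (invoked 11): VC(C)=(0, 2, 0), own-thread bump on P1 → (0, 3, 0)
merge at D (invoked 6): VC(A)=(1, 0, 0), VC(B)=(0, 1, 0), own-thread bump on P0 → (2, 1, 0)
merge at F (invoked 10): VC(D)=(2, 1, 0), own-thread bump on P0 → (3, 1, 0)
target: VC(F) = (3, 1, 0)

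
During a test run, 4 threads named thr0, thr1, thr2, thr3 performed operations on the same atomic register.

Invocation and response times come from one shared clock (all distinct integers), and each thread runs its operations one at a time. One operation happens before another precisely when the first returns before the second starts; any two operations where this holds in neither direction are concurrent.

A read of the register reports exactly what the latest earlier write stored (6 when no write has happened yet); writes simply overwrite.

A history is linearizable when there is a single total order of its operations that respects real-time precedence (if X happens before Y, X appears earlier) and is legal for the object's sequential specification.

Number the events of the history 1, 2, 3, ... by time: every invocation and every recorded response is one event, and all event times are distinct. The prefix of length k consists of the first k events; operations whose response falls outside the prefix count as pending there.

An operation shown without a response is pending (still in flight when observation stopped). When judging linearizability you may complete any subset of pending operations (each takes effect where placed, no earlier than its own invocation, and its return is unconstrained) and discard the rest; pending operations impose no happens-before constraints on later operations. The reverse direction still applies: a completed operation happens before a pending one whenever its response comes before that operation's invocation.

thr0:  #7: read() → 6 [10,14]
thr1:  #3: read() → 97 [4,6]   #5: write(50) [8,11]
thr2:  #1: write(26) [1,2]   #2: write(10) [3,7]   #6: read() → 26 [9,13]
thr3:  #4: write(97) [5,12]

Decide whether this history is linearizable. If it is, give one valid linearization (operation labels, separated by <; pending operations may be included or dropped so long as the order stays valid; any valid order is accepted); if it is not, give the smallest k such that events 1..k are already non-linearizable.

not linearizable — minimal violating prefix: 13 events

already the first 13 events (up to #6's response at time 13) admit no linearization; the first 12 still do
all 20 real-time-respecting orders fail — 6 completed atomic register operations, no legal replay
every completion of the 1 pending operation (#7) was checked; none linearizes
for example #1, #2, #3, #4, #5, #6 (pending dropped) fails at step 3: #3 read() → 97 is not legal there
for example #1, #2, #3, #4, #6, #5 (pending dropped) fails at step 3: #3 read() → 97 is not legal there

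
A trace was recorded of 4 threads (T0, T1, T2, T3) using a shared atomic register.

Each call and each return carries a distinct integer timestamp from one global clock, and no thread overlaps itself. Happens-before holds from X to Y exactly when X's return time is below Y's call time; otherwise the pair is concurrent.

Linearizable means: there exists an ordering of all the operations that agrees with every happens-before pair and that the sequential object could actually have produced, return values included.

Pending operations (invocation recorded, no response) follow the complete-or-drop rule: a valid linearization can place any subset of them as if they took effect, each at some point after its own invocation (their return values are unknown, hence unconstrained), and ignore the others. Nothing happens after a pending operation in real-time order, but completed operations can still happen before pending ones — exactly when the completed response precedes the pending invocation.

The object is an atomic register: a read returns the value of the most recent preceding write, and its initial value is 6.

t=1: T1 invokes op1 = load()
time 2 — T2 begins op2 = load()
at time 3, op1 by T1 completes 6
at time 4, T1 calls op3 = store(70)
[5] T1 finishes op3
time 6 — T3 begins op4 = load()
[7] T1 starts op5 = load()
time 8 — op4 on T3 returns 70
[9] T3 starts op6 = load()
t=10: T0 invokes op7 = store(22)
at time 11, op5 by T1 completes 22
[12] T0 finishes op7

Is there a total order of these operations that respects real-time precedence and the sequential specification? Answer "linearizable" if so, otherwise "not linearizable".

one valid linearization: op1, op2, op3, op4, op6, op7, op5
step 1: op1 load() → 6 — value 6
step 2: op2 load() (pending, included) — value 6
step 3: op3 store(70) — value 70
step 4: op4 load() → 70 — value 70
step 5: op6 load() (pending, included) — value 70
step 6: op7 store(22) — value 22
step 7: op5 load() → 22 — value 22

linearizable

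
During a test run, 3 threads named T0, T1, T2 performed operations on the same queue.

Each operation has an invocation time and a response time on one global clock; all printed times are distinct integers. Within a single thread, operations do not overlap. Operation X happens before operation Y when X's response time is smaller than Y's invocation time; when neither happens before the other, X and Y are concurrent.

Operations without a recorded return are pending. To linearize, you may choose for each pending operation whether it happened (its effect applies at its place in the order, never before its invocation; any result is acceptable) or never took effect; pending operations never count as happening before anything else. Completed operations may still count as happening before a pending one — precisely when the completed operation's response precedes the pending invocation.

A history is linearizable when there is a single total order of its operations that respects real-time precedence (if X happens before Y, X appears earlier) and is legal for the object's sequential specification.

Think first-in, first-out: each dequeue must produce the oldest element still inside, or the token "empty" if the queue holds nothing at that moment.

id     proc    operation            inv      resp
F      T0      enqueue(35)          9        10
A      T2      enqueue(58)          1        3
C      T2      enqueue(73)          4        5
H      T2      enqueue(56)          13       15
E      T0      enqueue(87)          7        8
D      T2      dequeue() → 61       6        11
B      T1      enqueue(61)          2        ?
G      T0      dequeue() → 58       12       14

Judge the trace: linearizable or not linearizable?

one valid linearization: B, A, C, D, E, F, G, H
step 1: B enqueue(61) (pending, included) — queue <61>
step 2: A enqueue(58) — queue <61,58>
step 3: C enqueue(73) — queue <61,58,73>
step 4: D dequeue() → 61 — queue <58,73>
step 5: E enqueue(87) — queue <58,73,87>
step 6: F enqueue(35) — queue <58,73,87,35>
step 7: G dequeue() → 58 — queue <73,87,35>
step 8: H enqueue(56) — queue <73,87,35,56>

linearizable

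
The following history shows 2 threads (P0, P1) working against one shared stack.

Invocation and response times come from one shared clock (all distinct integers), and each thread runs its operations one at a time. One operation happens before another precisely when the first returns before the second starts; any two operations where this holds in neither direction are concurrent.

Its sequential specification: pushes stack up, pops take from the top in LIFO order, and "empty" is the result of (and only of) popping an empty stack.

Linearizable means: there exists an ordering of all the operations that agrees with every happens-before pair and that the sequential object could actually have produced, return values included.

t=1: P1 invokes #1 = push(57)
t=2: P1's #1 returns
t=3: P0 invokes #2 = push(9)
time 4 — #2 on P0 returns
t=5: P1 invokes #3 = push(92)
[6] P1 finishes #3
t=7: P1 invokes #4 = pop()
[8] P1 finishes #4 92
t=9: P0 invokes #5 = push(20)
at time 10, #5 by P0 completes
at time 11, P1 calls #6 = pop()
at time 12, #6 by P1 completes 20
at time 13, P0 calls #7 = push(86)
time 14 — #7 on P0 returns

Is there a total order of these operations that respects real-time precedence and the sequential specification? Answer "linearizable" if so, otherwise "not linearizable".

a witness: #1, #2, #3, #4, #5, #6, #7
1. #1 push(57), leaving stack <57>
2. #2 push(9), leaving stack <57,9>
3. #3 push(92), leaving stack <57,9,92>
4. #4 pop() → 92, leaving stack <57,9>
5. #5 push(20), leaving stack <57,9,20>
6. #6 pop() → 20, leaving stack <57,9>
7. #7 push(86), leaving stack <57,9,86>

linearizable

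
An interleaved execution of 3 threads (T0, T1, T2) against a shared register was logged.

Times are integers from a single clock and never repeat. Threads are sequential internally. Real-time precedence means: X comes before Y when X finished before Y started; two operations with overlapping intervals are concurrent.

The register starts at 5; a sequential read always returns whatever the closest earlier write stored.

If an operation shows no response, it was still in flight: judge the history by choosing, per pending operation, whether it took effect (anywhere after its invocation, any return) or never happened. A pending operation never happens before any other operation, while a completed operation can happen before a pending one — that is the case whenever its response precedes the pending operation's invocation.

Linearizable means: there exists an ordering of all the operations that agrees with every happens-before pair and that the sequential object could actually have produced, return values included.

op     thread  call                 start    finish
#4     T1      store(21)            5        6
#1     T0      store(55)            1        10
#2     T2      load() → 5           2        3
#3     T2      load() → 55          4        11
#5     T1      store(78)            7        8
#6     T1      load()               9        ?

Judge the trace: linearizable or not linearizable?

linearizable

one valid linearization: #2, #1, #3, #4, #5
step 1: #2 load() → 5 — value 5
step 2: #1 store(55) — value 55
step 3: #3 load() → 55 — value 55
step 4: #4 store(21) — value 21
step 5: #5 store(78) — value 78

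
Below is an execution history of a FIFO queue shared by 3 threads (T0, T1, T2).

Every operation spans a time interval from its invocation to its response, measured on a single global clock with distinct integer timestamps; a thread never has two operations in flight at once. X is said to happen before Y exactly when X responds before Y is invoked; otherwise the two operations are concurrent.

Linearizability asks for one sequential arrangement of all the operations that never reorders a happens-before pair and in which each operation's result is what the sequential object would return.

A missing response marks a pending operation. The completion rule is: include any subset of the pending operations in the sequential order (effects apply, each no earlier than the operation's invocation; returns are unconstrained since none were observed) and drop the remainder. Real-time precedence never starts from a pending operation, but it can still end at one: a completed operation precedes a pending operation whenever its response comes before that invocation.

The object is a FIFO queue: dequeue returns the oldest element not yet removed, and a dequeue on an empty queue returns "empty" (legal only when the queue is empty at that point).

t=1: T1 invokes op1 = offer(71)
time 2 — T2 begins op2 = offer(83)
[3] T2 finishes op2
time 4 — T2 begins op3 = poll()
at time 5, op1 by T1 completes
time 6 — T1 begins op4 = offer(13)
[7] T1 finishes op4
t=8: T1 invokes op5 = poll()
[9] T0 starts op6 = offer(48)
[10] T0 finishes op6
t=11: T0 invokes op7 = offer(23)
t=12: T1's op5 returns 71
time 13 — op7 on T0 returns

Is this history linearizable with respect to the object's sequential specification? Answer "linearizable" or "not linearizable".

witness order: op1, op2, op4, op5, op3, op6, op7
step 1: op1 offer(71) — queue <71>
step 2: op2 offer(83) — queue <71,83>
step 3: op4 offer(13) — queue <71,83,13>
step 4: op5 poll() → 71 — queue <83,13>
step 5: op3 poll() (pending, included) — queue <13>
step 6: op6 offer(48) — queue <13,48>
step 7: op7 offer(23) — queue <13,48,23>

linearizable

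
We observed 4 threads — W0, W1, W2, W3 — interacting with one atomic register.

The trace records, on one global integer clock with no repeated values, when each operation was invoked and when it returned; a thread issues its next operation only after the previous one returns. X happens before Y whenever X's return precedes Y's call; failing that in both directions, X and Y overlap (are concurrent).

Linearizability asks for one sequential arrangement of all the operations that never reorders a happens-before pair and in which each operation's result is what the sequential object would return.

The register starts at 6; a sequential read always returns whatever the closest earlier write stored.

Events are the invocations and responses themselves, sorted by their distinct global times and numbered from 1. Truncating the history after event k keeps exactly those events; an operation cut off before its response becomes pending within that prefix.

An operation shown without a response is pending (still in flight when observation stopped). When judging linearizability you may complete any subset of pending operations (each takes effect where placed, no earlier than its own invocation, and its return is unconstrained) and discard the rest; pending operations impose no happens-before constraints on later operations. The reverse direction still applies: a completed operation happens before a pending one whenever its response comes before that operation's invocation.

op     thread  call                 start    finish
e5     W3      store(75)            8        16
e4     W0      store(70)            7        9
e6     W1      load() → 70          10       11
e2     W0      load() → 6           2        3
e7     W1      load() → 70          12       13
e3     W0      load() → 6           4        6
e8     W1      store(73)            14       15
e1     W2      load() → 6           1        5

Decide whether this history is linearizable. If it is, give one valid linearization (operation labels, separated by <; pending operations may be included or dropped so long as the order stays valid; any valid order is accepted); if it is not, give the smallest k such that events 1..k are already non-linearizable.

linearizable — witness: e1 < e2 < e3 < e4 < e6 < e7 < e5 < e8

1. e1 load() → 6, leaving value 6
2. e2 load() → 6, leaving value 6
3. e3 load() → 6, leaving value 6
4. e4 store(70), leaving value 70
5. e6 load() → 70, leaving value 70
6. e7 load() → 70, leaving value 70
7. e5 store(75), leaving value 75
8. e8 store(73), leaving value 73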